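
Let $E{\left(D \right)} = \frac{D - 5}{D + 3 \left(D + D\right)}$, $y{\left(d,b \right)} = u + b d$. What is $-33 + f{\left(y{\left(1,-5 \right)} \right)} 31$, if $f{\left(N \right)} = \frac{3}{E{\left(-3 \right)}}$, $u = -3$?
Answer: $\frac{1689}{8} \approx 211.13$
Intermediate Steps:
$y{\left(d,b \right)} = -3 + b d$
$E{\left(D \right)} = \frac{-5 + D}{7 D}$ ($E{\left(D \right)} = \frac{-5 + D}{D + 3 \cdot 2 D} = \frac{-5 + D}{D + 6 D} = \frac{-5 + D}{7 D}$)
$f{\left(N \right)} = \frac{63}{8}$ ($f{\left(N \right)} = \frac{3}{\frac{1}{7} \frac{1}{-3} \left(-5 - 3\right)} = \frac{3}{\frac{1}{7} \left(- \frac{1}{3}\right) \left(-8\right)} = \frac{3}{\frac{8}{21}} = 3 \cdot \frac{21}{8} = \frac{63}{8}$)
$-33 + f{\left(y{\left(1,-5 \right)} \right)} 31 = -33 + \frac{63}{8} \cdot 31 = -33 + \frac{1953}{8} = \frac{1689}{8}$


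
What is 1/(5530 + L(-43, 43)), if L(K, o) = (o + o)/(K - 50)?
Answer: 93/514204 ≈ 0.00018086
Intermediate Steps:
L(K, o) = 2*o/(-50 + K) (L(K, o) = (2*o)/(-50 + K) = 2*o/(-50 + K))
1/(5530 + L(-43, 43)) = 1/(5530 + 2*43/(-50 - 43)) = 1/(5530 + 2*43/(-93)) = 1/(5530 + 2*43*(-1/93)) = 1/(5530 - 86/93) = 1/(514204/93) = 93/514204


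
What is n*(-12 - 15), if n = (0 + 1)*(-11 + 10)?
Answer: 27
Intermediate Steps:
n = -1 (n = 1*(-1) = -1)
n*(-12 - 15) = -(-12 - 15) = -1*(-27) = 27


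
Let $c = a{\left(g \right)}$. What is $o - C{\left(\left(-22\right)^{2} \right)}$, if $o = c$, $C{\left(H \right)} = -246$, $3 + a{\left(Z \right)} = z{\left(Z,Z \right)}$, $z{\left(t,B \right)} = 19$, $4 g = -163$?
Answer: $262$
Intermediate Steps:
$g = - \frac{163}{4}$ ($g = \frac{1}{4} \left(-163\right) = - \frac{163}{4} \approx -40.75$)
$a{\left(Z \right)} = 16$ ($a{\left(Z \right)} = -3 + 19 = 16$)
$c = 16$
$o = 16$
$o - C{\left(\left(-22\right)^{2} \right)} = 16 - -246 = 16 + 246 = 262$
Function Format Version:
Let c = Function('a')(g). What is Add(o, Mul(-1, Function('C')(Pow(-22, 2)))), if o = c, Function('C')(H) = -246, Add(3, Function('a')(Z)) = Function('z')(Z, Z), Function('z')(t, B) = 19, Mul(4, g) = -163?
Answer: 262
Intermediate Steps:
g = Rational(-163, 4) (g = Mul(Rational(1, 4), -163) = Rational(-163, 4) ≈ -40.750)
Function('a')(Z) = 16 (Function('a')(Z) = Add(-3, 19) = 16)
c = 16
o = 16
Add(o, Mul(-1, Function('C')(Pow(-22, 2)))) = Add(16, Mul(-1, -246)) = Add(16, 246) = 262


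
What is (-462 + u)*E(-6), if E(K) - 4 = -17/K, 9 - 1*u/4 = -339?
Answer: 6355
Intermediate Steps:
u = 1392 (u = 36 - 4*(-339) = 36 + 1356 = 1392)
E(K) = 4 - 17/K
(-462 + u)*E(-6) = (-462 + 1392)*(4 - 17/(-6)) = 930*(4 - 17*(-1/6)) = 930*(4 + 17/6) = 930*(41/6) = 6355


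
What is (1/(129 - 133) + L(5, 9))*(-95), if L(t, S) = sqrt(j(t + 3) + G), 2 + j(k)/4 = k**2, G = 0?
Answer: 95/4 - 190*sqrt(62) ≈ -1472.3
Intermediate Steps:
j(k) = -8 + 4*k**2
L(t, S) = sqrt(-8 + 4*(3 + t)**2) (L(t, S) = sqrt((-8 + 4*(t + 3)**2) + 0) = sqrt((-8 + 4*(3 + t)**2) + 0) = sqrt(-8 + 4*(3 + t)**2))
(1/(129 - 133) + L(5, 9))*(-95) = (1/(129 - 133) + 2*sqrt(-2 + (3 + 5)**2))*(-95) = (1/(-4) + 2*sqrt(-2 + 8**2))*(-95) = (-1/4 + 2*sqrt(-2 + 64))*(-95) = (-1/4 + 2*sqrt(62))*(-95) = 95/4 - 190*sqrt(62)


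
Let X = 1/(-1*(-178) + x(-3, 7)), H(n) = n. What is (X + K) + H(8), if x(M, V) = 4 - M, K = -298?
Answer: -53649/185 ≈ -289.99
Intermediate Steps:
X = 1/185 (X = 1/(-1*(-178) + (4 - 1*(-3))) = 1/(178 + (4 + 3)) = 1/(178 + 7) = 1/185 ≈ 0.0054054)
(X + K) + H(8) = (1/185 - 298) + 8 = -55129/185 + 8 = -53649/185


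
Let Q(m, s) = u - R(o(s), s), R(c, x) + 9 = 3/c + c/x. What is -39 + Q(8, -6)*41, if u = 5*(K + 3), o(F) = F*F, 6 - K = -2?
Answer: 33931/12 ≈ 2827.6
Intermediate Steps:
K = 8 (K = 6 - 1*(-2) = 6 + 2 = 8)
o(F) = F**2
R(c, x) = -9 + 3/c + c/x (R(c, x) = -9 + (3/c + c/x) = -9 + 3/c + c/x)
u = 55 (u = 5*(8 + 3) = 5*11 = 55)
Q(m, s) = 64 - s - 3/s**2 (Q(m, s) = 55 - (-9 + 3/(s**2) + s**2/s) = 55 - (-9 + 3/s**2 + s) = 55 - (-9 + s + 3/s**2) = 55 + (9 - s - 3/s**2) = 64 - s - 3/s**2)
-39 + Q(8, -6)*41 = -39 + (64 - 1*(-6) - 3/(-6)**2)*41 = -39 + (64 + 6 - 3*1/36)*41 = -39 + (64 + 6 - 1/12)*41 = -39 + (839/12)*41 = -39 + 34399/12 = 33931/12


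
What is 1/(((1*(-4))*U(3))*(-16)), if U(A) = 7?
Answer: 1/448 ≈ 0.0022321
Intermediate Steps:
1/(((1*(-4))*U(3))*(-16)) = 1/(((1*(-4))*7)*(-16)) = 1/(-4*7*(-16)) = 1/(-28*(-16)) = 1/448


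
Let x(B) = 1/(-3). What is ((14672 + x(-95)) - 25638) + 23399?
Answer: 37298/3 ≈ 12433.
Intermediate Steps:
x(B) = -1/3
((14672 + x(-95)) - 25638) + 23399 = ((14672 - 1/3) - 25638) + 23399 = (44015/3 - 25638) + 23399 = -32899/3 + 23399 = 37298/3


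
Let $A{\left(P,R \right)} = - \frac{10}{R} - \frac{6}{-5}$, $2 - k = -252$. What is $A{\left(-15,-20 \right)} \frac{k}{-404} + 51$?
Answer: $\frac{100861}{2020} \approx 49.931$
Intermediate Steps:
$k = 254$ ($k = 2 - -252 = 2 + 252 = 254$)
$A{\left(P,R \right)} = \frac{6}{5} - \frac{10}{R}$ ($A{\left(P,R \right)} = - \frac{10}{R} - - \frac{6}{5} = - \frac{10}{R} + \frac{6}{5} = \frac{6}{5} - \frac{10}{R}$)
$A{\left(-15,-20 \right)} \frac{k}{-404} + 51 = \left(\frac{6}{5} - \frac{10}{-20}\right) \frac{254}{-404} + 51 = \left(\frac{6}{5} - - \frac{1}{2}\right) 254 \left(- \frac{1}{404}\right) + 51 = \left(\frac{6}{5} + \frac{1}{2}\right) \left(- \frac{127}{202}\right) + 51 = \frac{17}{10} \left(- \frac{127}{202}\right) + 51 = - \frac{2159}{2020} + 51 = \frac{100861}{2020}$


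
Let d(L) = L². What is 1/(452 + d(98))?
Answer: 1/10056 ≈ 9.9443e-5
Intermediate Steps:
1/(452 + d(98)) = 1/(452 + 98²) = 1/(452 + 9604) = 1/10056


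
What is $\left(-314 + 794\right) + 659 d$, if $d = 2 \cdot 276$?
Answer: $364248$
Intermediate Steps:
$d = 552$
$\left(-314 + 794\right) + 659 d = \left(-314 + 794\right) + 659 \cdot 552 = 480 + 363768 = 364248$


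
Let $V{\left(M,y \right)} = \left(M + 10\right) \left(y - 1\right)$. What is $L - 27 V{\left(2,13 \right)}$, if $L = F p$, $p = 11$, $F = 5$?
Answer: $-3833$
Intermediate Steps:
$V{\left(M,y \right)} = \left(-1 + y\right) \left(10 + M\right)$ ($V{\left(M,y \right)} = \left(10 + M\right) \left(-1 + y\right) = \left(-1 + y\right) \left(10 + M\right)$)
$L = 55$ ($L = 5 \cdot 11 = 55$)
$L - 27 V{\left(2,13 \right)} = 55 - 27 \left(-10 - 2 + 10 \cdot 13 + 2 \cdot 13\right) = 55 - 27 \left(-10 - 2 + 130 + 26\right) = 55 - 3888 = -3833$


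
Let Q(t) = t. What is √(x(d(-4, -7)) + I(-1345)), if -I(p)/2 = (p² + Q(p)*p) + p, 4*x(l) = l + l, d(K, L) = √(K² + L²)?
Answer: √(-28933640 + 2*√65)/2 ≈ 2689.5*I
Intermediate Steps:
x(l) = l/2 (x(l) = (l + l)/4 = (2*l)/4 = l/2)
I(p) = -4*p² - 2*p (I(p) = -2*((p² + p*p) + p) = -2*((p² + p²) + p) = -2*(2*p² + p) = -2*(p + 2*p²) = -4*p² - 2*p)
√(x(d(-4, -7)) + I(-1345)) = √(√((-4)² + (-7)²)/2 - 2*(-1345)*(1 + 2*(-1345))) = √(√(16 + 49)/2 - 2*(-1345)*(1 - 2690)) = √(√65/2 - 2*(-1345)*(-2689)) = √(√65/2 - 7233410) = √(-7233410 + √65/2)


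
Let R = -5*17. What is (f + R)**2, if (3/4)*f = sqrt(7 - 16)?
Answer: 7209 - 680*I ≈ 7209.0 - 680.0*I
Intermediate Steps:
f = 4*I (f = 4*sqrt(7 - 16)/3 = 4*sqrt(-9)/3 = 4*(3*I)/3 = 4*I ≈ 4.0*I)
R = -85
(f + R)**2 = (4*I - 85)**2 = (-85 + 4*I)**2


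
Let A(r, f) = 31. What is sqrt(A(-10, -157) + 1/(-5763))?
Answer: 2*sqrt(257392869)/5763 ≈ 5.5677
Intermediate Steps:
sqrt(A(-10, -157) + 1/(-5763)) = sqrt(31 + 1/(-5763)) = sqrt(31 - 1/5763) = sqrt(178652/5763) = 2*sqrt(257392869)/5763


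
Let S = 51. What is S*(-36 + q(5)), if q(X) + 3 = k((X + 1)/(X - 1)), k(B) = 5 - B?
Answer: -3621/2 ≈ -1810.5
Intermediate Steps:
q(X) = 2 - (1 + X)/(-1 + X) (q(X) = -3 + (5 - (X + 1)/(X - 1)) = -3 + (5 - (1 + X)/(-1 + X)) = 2 - (1 + X)/(-1 + X))
S*(-36 + q(5)) = 51*(-36 + (-3 + 5)/(-1 + 5)) = 51*(-36 + 2/4) = 51*(-36 + (¼)*2) = 51*(-36 + ½) = 51*(-71/2) = -3621/2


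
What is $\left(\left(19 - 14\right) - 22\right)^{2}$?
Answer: $289$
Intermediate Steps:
$\left(\left(19 - 14\right) - 22\right)^{2} = \left(5 - 22\right)^{2} = \left(-17\right)^{2} = 289$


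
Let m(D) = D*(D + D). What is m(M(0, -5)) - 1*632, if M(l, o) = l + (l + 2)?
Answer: -624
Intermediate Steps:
M(l, o) = 2 + 2*l (M(l, o) = l + (2 + l) = 2 + 2*l)
m(D) = 2*D² (m(D) = D*(2*D) = 2*D²)
m(M(0, -5)) - 1*632 = 2*(2 + 2*0)² - 1*632 = 2*(2 + 0)² - 632 = 2*2² - 632 = 2*4 - 632 = 8 - 632 = -624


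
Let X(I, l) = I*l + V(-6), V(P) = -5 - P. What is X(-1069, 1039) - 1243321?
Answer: -2354011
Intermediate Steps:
X(I, l) = 1 + I*l (X(I, l) = I*l + (-5 - 1*(-6)) = I*l + (-5 + 6) = I*l + 1 = 1 + I*l)
X(-1069, 1039) - 1243321 = (1 - 1069*1039) - 1243321 = (1 - 1110691) - 1243321 = -1110690 - 1243321 = -2354011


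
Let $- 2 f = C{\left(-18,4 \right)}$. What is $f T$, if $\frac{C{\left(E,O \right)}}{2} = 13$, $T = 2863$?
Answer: $-37219$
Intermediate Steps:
$C{\left(E,O \right)} = 26$ ($C{\left(E,O \right)} = 2 \cdot 13 = 26$)
$f = -13$ ($f = \left(- \frac{1}{2}\right) 26 = -13$)
$f T = \left(-13\right) 2863 = -37219$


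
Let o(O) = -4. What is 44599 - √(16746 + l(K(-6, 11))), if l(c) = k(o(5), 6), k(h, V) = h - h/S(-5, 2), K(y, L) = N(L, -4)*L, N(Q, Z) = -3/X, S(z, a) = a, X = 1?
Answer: 44599 - 2*√4186 ≈ 44470.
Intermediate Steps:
N(Q, Z) = -3 (N(Q, Z) = -3/1 = -3*1 = -3)
K(y, L) = -3*L
k(h, V) = h/2 (k(h, V) = h - h/2 = h/2)
l(c) = -2 (l(c) = (½)*(-4) = -2)
44599 - √(16746 + l(K(-6, 11))) = 44599 - √(16746 - 2) = 44599 - √16744 = 44599 - 2*√4186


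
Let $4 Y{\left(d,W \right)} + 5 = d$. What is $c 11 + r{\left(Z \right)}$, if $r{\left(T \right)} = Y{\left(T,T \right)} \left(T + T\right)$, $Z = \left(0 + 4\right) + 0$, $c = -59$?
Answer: $-651$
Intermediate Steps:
$Z = 4$ ($Z = 4 + 0 = 4$)
$Y{\left(d,W \right)} = - \frac{5}{4} + \frac{d}{4}$
$r{\left(T \right)} = 2 T \left(- \frac{5}{4} + \frac{T}{4}\right)$ ($r{\left(T \right)} = \left(- \frac{5}{4} + \frac{T}{4}\right) \left(T + T\right) = \left(- \frac{5}{4} + \frac{T}{4}\right) 2 T = 2 T \left(- \frac{5}{4} + \frac{T}{4}\right)$)
$c 11 + r{\left(Z \right)} = \left(-59\right) 11 + \frac{1}{2} \cdot 4 \left(-5 + 4\right) = -649 + \frac{1}{2} \cdot 4 \left(-1\right) = -649 - 2 = -651$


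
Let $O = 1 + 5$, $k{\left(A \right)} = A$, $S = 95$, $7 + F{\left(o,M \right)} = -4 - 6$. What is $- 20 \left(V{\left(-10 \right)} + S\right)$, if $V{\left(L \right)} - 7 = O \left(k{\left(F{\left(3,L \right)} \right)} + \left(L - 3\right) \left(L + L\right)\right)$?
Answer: $-31200$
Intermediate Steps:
$F{\left(o,M \right)} = -17$ ($F{\left(o,M \right)} = -7 - 10 = -17$)
$O = 6$
$V{\left(L \right)} = -95 + 12 L \left(-3 + L\right)$ ($V{\left(L \right)} = 7 + 6 \left(-17 + \left(L - 3\right) \left(L + L\right)\right) = 7 + 6 \left(-17 + \left(-3 + L\right) 2 L\right) = 7 + 6 \left(-17 + 2 L \left(-3 + L\right)\right) = 7 + \left(-102 + 12 L \left(-3 + L\right)\right) = -95 + 12 L \left(-3 + L\right)$)
$- 20 \left(V{\left(-10 \right)} + S\right) = - 20 \left(\left(-95 - -360 + 12 \left(-10\right)^{2}\right) + 95\right) = - 20 \left(\left(-95 + 360 + 12 \cdot 100\right) + 95\right) = - 20 \left(\left(-95 + 360 + 1200\right) + 95\right) = - 20 \left(1465 + 95\right) = \left(-20\right) 1560 = -31200$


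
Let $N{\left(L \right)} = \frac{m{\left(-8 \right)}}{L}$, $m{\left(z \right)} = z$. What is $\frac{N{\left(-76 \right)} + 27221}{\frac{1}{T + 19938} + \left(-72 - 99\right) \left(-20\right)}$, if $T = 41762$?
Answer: $\frac{31911301700}{4009266019} \approx 7.9594$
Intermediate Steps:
$N{\left(L \right)} = - \frac{8}{L}$
$\frac{N{\left(-76 \right)} + 27221}{\frac{1}{T + 19938} + \left(-72 - 99\right) \left(-20\right)} = \frac{- \frac{8}{-76} + 27221}{\frac{1}{41762 + 19938} + \left(-72 - 99\right) \left(-20\right)} = \frac{\left(-8\right) \left(- \frac{1}{76}\right) + 27221}{\frac{1}{61700} - -3420} = \frac{\frac{2}{19} + 27221}{\frac{1}{61700} + 3420} = \frac{517201}{19 \cdot \frac{211014001}{61700}} = \frac{517201}{19} \cdot \frac{61700}{211014001} = \frac{31911301700}{4009266019}$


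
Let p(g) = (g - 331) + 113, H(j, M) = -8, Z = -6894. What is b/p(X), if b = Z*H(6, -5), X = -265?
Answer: -18384/161 ≈ -114.19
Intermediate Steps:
p(g) = -218 + g (p(g) = (-331 + g) + 113 = -218 + g)
b = 55152 (b = -6894*(-8) = 55152)
b/p(X) = 55152/(-218 - 265) = 55152/(-483) = 55152*(-1/483) = -18384/161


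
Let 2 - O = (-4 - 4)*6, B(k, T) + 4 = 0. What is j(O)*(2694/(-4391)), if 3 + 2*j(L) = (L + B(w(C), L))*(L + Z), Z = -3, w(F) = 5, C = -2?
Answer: -2908173/4391 ≈ -662.30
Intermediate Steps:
B(k, T) = -4 (B(k, T) = -4 + 0 = -4)
O = 50 (O = 2 - (-4 - 4)*6 = 2 - (-8)*6 = 2 - 1*(-48) = 2 + 48 = 50)
j(L) = -3/2 + (-4 + L)*(-3 + L)/2 (j(L) = -3/2 + ((L - 4)*(L - 3))/2 = -3/2 + ((-4 + L)*(-3 + L))/2 = -3/2 + (-4 + L)*(-3 + L)/2)
j(O)*(2694/(-4391)) = (9/2 + (1/2)*50**2 - 7/2*50)*(2694/(-4391)) = (9/2 + (1/2)*2500 - 175)*(2694*(-1/4391)) = (9/2 + 1250 - 175)*(-2694/4391) = (2159/2)*(-2694/4391) = -2908173/4391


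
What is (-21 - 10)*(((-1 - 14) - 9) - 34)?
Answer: 1798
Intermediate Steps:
(-21 - 10)*(((-1 - 14) - 9) - 34) = -31*((-15 - 9) - 34) = -31*(-24 - 34) = -31*(-58) = 1798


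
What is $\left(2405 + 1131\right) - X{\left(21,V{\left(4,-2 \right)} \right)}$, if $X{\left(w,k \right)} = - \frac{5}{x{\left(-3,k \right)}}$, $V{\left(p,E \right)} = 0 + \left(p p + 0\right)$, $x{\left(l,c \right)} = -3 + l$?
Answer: $\frac{21211}{6} \approx 3535.2$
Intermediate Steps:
$V{\left(p,E \right)} = p^{2}$ ($V{\left(p,E \right)} = 0 + \left(p^{2} + 0\right) = 0 + p^{2} = p^{2}$)
$X{\left(w,k \right)} = \frac{5}{6}$ ($X{\left(w,k \right)} = - \frac{5}{-3 - 3} = - \frac{5}{-6} = \left(-5\right) \left(- \frac{1}{6}\right) = \frac{5}{6}$)
$\left(2405 + 1131\right) - X{\left(21,V{\left(4,-2 \right)} \right)} = \left(2405 + 1131\right) - \frac{5}{6} = 3536 - \frac{5}{6} = \frac{21211}{6}$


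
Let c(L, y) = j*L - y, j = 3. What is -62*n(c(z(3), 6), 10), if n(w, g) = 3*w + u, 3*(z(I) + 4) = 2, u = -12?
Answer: 3720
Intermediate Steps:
z(I) = -10/3 (z(I) = -4 + (⅓)*2 = -4 + ⅔ = -10/3)
c(L, y) = -y + 3*L (c(L, y) = 3*L - y = -y + 3*L)
n(w, g) = -12 + 3*w (n(w, g) = 3*w - 12 = -12 + 3*w)
-62*n(c(z(3), 6), 10) = -62*(-12 + 3*(-1*6 + 3*(-10/3))) = -62*(-12 + 3*(-6 - 10)) = -62*(-12 + 3*(-16)) = -62*(-12 - 48) = -62*(-60) = 3720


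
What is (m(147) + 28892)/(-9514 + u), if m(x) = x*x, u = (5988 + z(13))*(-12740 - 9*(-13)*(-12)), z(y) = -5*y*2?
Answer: -50501/82865066 ≈ -0.00060944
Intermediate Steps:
z(y) = -10*y
u = -82855552 (u = (5988 - 10*13)*(-12740 - 9*(-13)*(-12)) = (5988 - 130)*(-12740 + 117*(-12)) = 5858*(-12740 - 1404) = 5858*(-14144) = -82855552)
m(x) = x²
(m(147) + 28892)/(-9514 + u) = (147² + 28892)/(-9514 - 82855552) = (21609 + 28892)/(-82865066) = 50501*(-1/82865066) = -50501/82865066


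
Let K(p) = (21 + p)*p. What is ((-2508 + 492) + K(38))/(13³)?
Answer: 226/2197 ≈ 0.10287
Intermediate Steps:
K(p) = p*(21 + p)
((-2508 + 492) + K(38))/(13³) = ((-2508 + 492) + 38*(21 + 38))/(13³) = (-2016 + 38*59)/2197 = (-2016 + 2242)*(1/2197) = 226*(1/2197) = 226/2197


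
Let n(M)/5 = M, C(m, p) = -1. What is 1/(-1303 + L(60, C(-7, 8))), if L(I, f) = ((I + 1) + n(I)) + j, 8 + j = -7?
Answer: -1/957 ≈ -0.0010449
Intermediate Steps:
j = -15 (j = -8 - 7 = -15)
n(M) = 5*M
L(I, f) = -14 + 6*I (L(I, f) = ((I + 1) + 5*I) - 15 = ((1 + I) + 5*I) - 15 = (1 + 6*I) - 15 = -14 + 6*I)
1/(-1303 + L(60, C(-7, 8))) = 1/(-1303 + (-14 + 6*60)) = 1/(-1303 + (-14 + 360)) = 1/(-1303 + 346) = 1/(-957) = -1/957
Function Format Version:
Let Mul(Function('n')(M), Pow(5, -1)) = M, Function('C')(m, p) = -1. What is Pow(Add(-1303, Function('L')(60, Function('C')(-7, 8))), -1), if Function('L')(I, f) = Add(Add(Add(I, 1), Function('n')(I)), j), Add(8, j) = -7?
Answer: Rational(-1, 957) ≈ -0.0010449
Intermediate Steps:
j = -15 (j = Add(-8, -7) = -15)
Function('n')(M) = Mul(5, M)
Function('L')(I, f) = Add(-14, Mul(6, I)) (Function('L')(I, f) = Add(Add(Add(I, 1), Mul(5, I)), -15) = Add(Add(Add(1, I), Mul(5, I)), -15) = Add(Add(1, Mul(6, I)), -15) = Add(-14, Mul(6, I)))
Pow(Add(-1303, Function('L')(60, Function('C')(-7, 8))), -1) = Pow(Add(-1303, Add(-14, Mul(6, 60))), -1) = Pow(Add(-1303, Add(-14, 360)), -1) = Pow(Add(-1303, 346), -1) = Pow(-957, -1) = Rational(-1, 957)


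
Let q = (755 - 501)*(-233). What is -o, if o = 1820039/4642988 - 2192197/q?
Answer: -5143028956367/137390657908 ≈ -37.434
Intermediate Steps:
q = -59182 (q = 254*(-233) = -59182)
o = 5143028956367/137390657908 (o = 1820039/4642988 - 2192197/(-59182) = 1820039*(1/4642988) - 2192197*(-1/59182) = 1820039/4642988 + 2192197/59182 = 5143028956367/137390657908 ≈ 37.434)
-o = -1*5143028956367/137390657908 = -5143028956367/137390657908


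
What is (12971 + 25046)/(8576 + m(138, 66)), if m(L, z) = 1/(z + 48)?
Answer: 4333938/977665 ≈ 4.4329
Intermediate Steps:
m(L, z) = 1/(48 + z)
(12971 + 25046)/(8576 + m(138, 66)) = (12971 + 25046)/(8576 + 1/(48 + 66)) = 38017/(8576 + 1/114) = 38017/(977665/114) = 38017*(114/977665) = 4333938/977665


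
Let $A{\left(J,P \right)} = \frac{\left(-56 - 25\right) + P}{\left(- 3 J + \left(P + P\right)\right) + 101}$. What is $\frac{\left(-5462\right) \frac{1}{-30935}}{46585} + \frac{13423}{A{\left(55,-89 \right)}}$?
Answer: $\frac{468124290088139}{24498818575} \approx 19108.0$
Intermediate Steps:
$A{\left(J,P \right)} = \frac{-81 + P}{101 - 3 J + 2 P}$ ($A{\left(J,P \right)} = \frac{-81 + P}{\left(- 3 J + 2 P\right) + 101} = \frac{-81 + P}{101 - 3 J + 2 P}$)
$\frac{\left(-5462\right) \frac{1}{-30935}}{46585} + \frac{13423}{A{\left(55,-89 \right)}} = \frac{\left(-5462\right) \frac{1}{-30935}}{46585} + \frac{13423}{\frac{1}{101 - 165 + 2 \left(-89\right)} \left(-81 - 89\right)} = \left(-5462\right) \left(- \frac{1}{30935}\right) \frac{1}{46585} + \frac{13423}{\frac{1}{101 - 165 - 178} \left(-170\right)} = \frac{5462}{30935} \cdot \frac{1}{46585} + \frac{13423}{\frac{1}{-242} \left(-170\right)} = \frac{5462}{1441106975} + \frac{13423}{\left(- \frac{1}{242}\right) \left(-170\right)} = \frac{5462}{1441106975} + \frac{13423}{\frac{85}{121}} = \frac{5462}{1441106975} + 13423 \cdot \frac{121}{85} = \frac{5462}{1441106975} + \frac{1624183}{85} = \frac{468124290088139}{24498818575}$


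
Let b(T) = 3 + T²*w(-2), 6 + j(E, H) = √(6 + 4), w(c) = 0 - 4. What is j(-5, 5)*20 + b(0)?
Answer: -117 + 20*√10 ≈ -53.754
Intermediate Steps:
w(c) = -4
j(E, H) = -6 + √10 (j(E, H) = -6 + √(6 + 4) = -6 + √10)
b(T) = 3 - 4*T² (b(T) = 3 + T²*(-4) = 3 - 4*T²)
j(-5, 5)*20 + b(0) = (-6 + √10)*20 + (3 - 4*0²) = (-120 + 20*√10) + (3 - 4*0) = (-120 + 20*√10) + (3 + 0) = (-120 + 20*√10) + 3 = -117 + 20*√10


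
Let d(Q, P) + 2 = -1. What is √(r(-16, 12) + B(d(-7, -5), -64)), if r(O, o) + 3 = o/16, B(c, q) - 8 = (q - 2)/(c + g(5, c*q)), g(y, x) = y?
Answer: I*√109/2 ≈ 5.2202*I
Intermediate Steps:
d(Q, P) = -3 (d(Q, P) = -2 - 1 = -3)
B(c, q) = 8 + (-2 + q)/(5 + c) (B(c, q) = 8 + (q - 2)/(c + 5) = 8 + (-2 + q)/(5 + c))
r(O, o) = -3 + o/16
√(r(-16, 12) + B(d(-7, -5), -64)) = √((-3 + (1/16)*12) + (38 - 64 + 8*(-3))/(5 - 3)) = √((-3 + ¾) + (38 - 64 - 24)/2) = √(-9/4 + (½)*(-50)) = √(-9/4 - 25) = √(-109/4) = I*√109/2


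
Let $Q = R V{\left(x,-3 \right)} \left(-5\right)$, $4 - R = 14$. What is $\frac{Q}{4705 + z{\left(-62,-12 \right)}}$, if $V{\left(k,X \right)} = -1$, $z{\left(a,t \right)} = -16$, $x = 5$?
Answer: $- \frac{50}{4689} \approx -0.010663$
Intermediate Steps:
$R = -10$ ($R = 4 - 14 = -10$)
$Q = -50$ ($Q = \left(-10\right) \left(-1\right) \left(-5\right) = 10 \left(-5\right) = -50$)
$\frac{Q}{4705 + z{\left(-62,-12 \right)}} = - \frac{50}{4705 - 16} = - \frac{50}{4689}$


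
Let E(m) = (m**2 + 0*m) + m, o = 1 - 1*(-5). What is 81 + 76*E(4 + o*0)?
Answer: 1601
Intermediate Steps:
o = 6 (o = 1 + 5 = 6)
E(m) = m + m**2 (E(m) = (m**2 + 0) + m = m**2 + m = m + m**2)
81 + 76*E(4 + o*0) = 81 + 76*((4 + 6*0)*(1 + (4 + 6*0))) = 81 + 76*((4 + 0)*(1 + (4 + 0))) = 81 + 76*(4*(1 + 4)) = 81 + 76*(4*5) = 81 + 76*20 = 81 + 1520 = 1601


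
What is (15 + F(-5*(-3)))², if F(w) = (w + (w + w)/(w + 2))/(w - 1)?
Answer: 14861025/56644 ≈ 262.36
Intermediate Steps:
F(w) = (w + 2*w/(2 + w))/(-1 + w) (F(w) = (w + (2*w)/(2 + w))/(-1 + w) = (w + 2*w/(2 + w))/(-1 + w))
(15 + F(-5*(-3)))² = (15 + (-5*(-3))*(4 - 5*(-3))/(-2 - 5*(-3) + (-5*(-3))²))² = (15 + 15*(4 + 15)/(-2 + 15 + 15²))² = (15 + 15*19/(-2 + 15 + 225))² = (15 + 15*19/238)² = (15 + 15*(1/238)*19)² = (15 + 285/238)² = (3855/238)² = 14861025/56644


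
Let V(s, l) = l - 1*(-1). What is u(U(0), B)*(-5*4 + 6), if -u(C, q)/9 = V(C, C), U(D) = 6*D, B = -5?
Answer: 126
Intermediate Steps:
V(s, l) = 1 + l (V(s, l) = l + 1 = 1 + l)
u(C, q) = -9 - 9*C (u(C, q) = -9*(1 + C) = -9 - 9*C)
u(U(0), B)*(-5*4 + 6) = (-9 - 54*0)*(-5*4 + 6) = (-9 - 9*0)*(-20 + 6) = (-9 + 0)*(-14) = -9*(-14) = 126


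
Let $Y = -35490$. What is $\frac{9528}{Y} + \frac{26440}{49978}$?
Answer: $\frac{38513768}{147809935} \approx 0.26056$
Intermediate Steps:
$\frac{9528}{Y} + \frac{26440}{49978} = \frac{9528}{-35490} + \frac{26440}{49978} = 9528 \left(- \frac{1}{35490}\right) + 26440 \cdot \frac{1}{49978} = - \frac{1588}{5915} + \frac{13220}{24989} = \frac{38513768}{147809935}$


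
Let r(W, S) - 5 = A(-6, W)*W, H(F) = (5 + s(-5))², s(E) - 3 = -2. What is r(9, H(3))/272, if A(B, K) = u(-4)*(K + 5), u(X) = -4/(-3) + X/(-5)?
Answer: 1369/1360 ≈ 1.0066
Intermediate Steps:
u(X) = 4/3 - X/5 (u(X) = -4*(-⅓) + X*(-⅕) = 4/3 - X/5)
s(E) = 1 (s(E) = 3 - 2 = 1)
A(B, K) = 32/3 + 32*K/15 (A(B, K) = (4/3 - ⅕*(-4))*(K + 5) = (4/3 + ⅘)*(5 + K) = 32*(5 + K)/15 = 32/3 + 32*K/15)
H(F) = 36 (H(F) = (5 + 1)² = 6² = 36)
r(W, S) = 5 + W*(32/3 + 32*W/15) (r(W, S) = 5 + (32/3 + 32*W/15)*W = 5 + W*(32/3 + 32*W/15))
r(9, H(3))/272 = (5 + (32/15)*9*(5 + 9))/272 = (5 + (32/15)*9*14)*(1/272) = (5 + 1344/5)*(1/272) = (1369/5)*(1/272) = 1369/1360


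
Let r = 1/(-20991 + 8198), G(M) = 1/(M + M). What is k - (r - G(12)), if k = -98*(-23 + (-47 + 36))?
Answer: 1023043441/307032 ≈ 3332.0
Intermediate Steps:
G(M) = 1/(2*M)
r = -1/12793 (r = 1/(-12793) = -1/12793 ≈ -7.8168e-5)
k = 3332 (k = -98*(-23 - 11) = -98*(-34) = 3332)
k - (r - G(12)) = 3332 - (-1/12793 - 1/(2*12)) = 3332 - (-1/12793 - 1*1/24) = 3332 - (-1/12793 - 1/24) = 3332 - 1*(-12817/307032) = 3332 + 12817/307032 = 1023043441/307032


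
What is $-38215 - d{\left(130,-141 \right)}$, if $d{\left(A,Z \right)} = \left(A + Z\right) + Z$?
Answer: $-38063$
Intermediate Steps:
$d{\left(A,Z \right)} = A + 2 Z$
$-38215 - d{\left(130,-141 \right)} = -38215 - \left(130 + 2 \left(-141\right)\right) = -38215 - \left(130 - 282\right) = -38215 - -152 = -38215 + 152 = -38063$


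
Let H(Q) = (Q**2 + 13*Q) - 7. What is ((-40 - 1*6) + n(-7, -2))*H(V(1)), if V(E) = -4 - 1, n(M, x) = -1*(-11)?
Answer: 1645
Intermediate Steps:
n(M, x) = 11
V(E) = -5
H(Q) = -7 + Q**2 + 13*Q
((-40 - 1*6) + n(-7, -2))*H(V(1)) = ((-40 - 1*6) + 11)*(-7 + (-5)**2 + 13*(-5)) = ((-40 - 6) + 11)*(-7 + 25 - 65) = (-46 + 11)*(-47) = -35*(-47) = 1645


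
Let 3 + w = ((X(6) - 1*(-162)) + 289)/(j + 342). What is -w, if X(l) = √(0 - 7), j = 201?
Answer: 1178/543 - I*√7/543 ≈ 2.1694 - 0.0048725*I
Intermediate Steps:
X(l) = I*√7 (X(l) = √(-7) = I*√7)
w = -1178/543 + I*√7/543 (w = -3 + ((I*√7 - 1*(-162)) + 289)/(201 + 342) = -3 + ((I*√7 + 162) + 289)/543 = -3 + ((162 + I*√7) + 289)*(1/543) = -3 + (451 + I*√7)*(1/543) = -3 + (451/543 + I*√7/543) = -1178/543 + I*√7/543 ≈ -2.1694 + 0.0048725*I)
-w = -(-1178/543 + I*√7/543) = 1178/543 - I*√7/543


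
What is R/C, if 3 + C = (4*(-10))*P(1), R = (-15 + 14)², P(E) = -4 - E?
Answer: 1/197 ≈ 0.0050761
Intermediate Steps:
R = 1 (R = (-1)² = 1)
C = 197 (C = -3 + (4*(-10))*(-4 - 1*1) = -3 - 40*(-4 - 1) = -3 - 40*(-5) = -3 + 200 = 197)
R/C = 1/197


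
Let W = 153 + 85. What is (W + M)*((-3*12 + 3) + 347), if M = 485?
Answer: 227022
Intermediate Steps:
W = 238
(W + M)*((-3*12 + 3) + 347) = (238 + 485)*((-3*12 + 3) + 347) = 723*((-36 + 3) + 347) = 723*(-33 + 347) = 723*314 = 227022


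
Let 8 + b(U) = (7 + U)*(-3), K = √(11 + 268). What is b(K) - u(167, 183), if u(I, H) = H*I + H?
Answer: -30773 - 9*√31 ≈ -30823.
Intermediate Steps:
K = 3*√31 (K = √279 = 3*√31 ≈ 16.703)
u(I, H) = H + H*I
b(U) = -29 - 3*U (b(U) = -8 + (7 + U)*(-3) = -8 + (-21 - 3*U) = -29 - 3*U)
b(K) - u(167, 183) = (-29 - 9*√31) - 183*(1 + 167) = (-29 - 9*√31) - 183*168 = (-29 - 9*√31) - 1*30744 = (-29 - 9*√31) - 30744 = -30773 - 9*√31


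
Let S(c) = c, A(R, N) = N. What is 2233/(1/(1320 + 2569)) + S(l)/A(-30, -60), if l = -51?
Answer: 173682757/20 ≈ 8.6841e+6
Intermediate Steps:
2233/(1/(1320 + 2569)) + S(l)/A(-30, -60) = 2233/(1/(1320 + 2569)) - 51/(-60) = 2233/(1/3889) - 51*(-1/60) = 2233/(1/3889) + 17/20 = 2233*3889 + 17/20 = 8684137 + 17/20 = 173682757/20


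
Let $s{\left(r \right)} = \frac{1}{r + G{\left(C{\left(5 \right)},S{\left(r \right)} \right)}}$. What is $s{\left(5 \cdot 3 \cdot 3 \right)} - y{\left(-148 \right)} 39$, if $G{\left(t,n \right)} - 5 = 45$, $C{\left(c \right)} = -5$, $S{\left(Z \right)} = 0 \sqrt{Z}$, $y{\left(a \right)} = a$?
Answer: $\frac{548341}{95} \approx 5772.0$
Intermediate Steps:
$S{\left(Z \right)} = 0$
$G{\left(t,n \right)} = 50$ ($G{\left(t,n \right)} = 5 + 45 = 50$)
$s{\left(r \right)} = \frac{1}{50 + r}$ ($s{\left(r \right)} = \frac{1}{r + 50} = \frac{1}{50 + r}$)
$s{\left(5 \cdot 3 \cdot 3 \right)} - y{\left(-148 \right)} 39 = \frac{1}{50 + 5 \cdot 3 \cdot 3} - \left(-148\right) 39 = \frac{1}{50 + 15 \cdot 3} - -5772 = \frac{1}{50 + 45} + 5772 = \frac{1}{95} + 5772 = \frac{548341}{95}$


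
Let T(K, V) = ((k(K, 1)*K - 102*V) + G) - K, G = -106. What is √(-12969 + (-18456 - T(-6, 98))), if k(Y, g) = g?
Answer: I*√21323 ≈ 146.02*I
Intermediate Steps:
T(K, V) = -106 - 102*V (T(K, V) = ((1*K - 102*V) - 106) - K = ((K - 102*V) - 106) - K = (-106 + K - 102*V) - K = -106 - 102*V)
√(-12969 + (-18456 - T(-6, 98))) = √(-12969 + (-18456 - (-106 - 102*98))) = √(-12969 + (-18456 - (-106 - 9996))) = √(-12969 + (-18456 - 1*(-10102))) = √(-12969 + (-18456 + 10102)) = √(-12969 - 8354) = √(-21323) = I*√21323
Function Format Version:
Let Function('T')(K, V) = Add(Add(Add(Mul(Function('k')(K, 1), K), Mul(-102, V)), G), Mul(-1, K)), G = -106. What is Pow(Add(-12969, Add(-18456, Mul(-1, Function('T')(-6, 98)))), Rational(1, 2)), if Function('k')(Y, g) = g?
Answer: Mul(I, Pow(21323, Rational(1, 2))) ≈ Mul(146.02, I)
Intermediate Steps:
Function('T')(K, V) = Add(-106, Mul(-102, V)) (Function('T')(K, V) = Add(Add(Add(Mul(1, K), Mul(-102, V)), -106), Mul(-1, K)) = Add(Add(Add(K, Mul(-102, V)), -106), Mul(-1, K)) = Add(Add(-106, K, Mul(-102, V)), Mul(-1, K)) = Add(-106, Mul(-102, V)))
Pow(Add(-12969, Add(-18456, Mul(-1, Function('T')(-6, 98)))), Rational(1, 2)) = Pow(Add(-12969, Add(-18456, Mul(-1, Add(-106, Mul(-102, 98))))), Rational(1, 2)) = Pow(Add(-12969, Add(-18456, Mul(-1, Add(-106, -9996)))), Rational(1, 2)) = Pow(Add(-12969, Add(-18456, Mul(-1, -10102))), Rational(1, 2)) = Pow(Add(-12969, Add(-18456, 10102)), Rational(1, 2)) = Pow(Add(-12969, -8354), Rational(1, 2)) = Pow(-21323, Rational(1, 2)) = Mul(I, Pow(21323, Rational(1, 2)))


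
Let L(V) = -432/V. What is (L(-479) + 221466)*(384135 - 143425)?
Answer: 25535153718660/479 ≈ 5.3309e+10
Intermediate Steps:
(L(-479) + 221466)*(384135 - 143425) = (-432/(-479) + 221466)*(384135 - 143425) = (-432*(-1/479) + 221466)*240710 = (432/479 + 221466)*240710 = (106082646/479)*240710 = 25535153718660/479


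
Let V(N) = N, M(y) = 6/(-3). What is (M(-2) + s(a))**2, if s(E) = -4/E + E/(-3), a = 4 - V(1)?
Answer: 169/9 ≈ 18.778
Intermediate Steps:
M(y) = -2 (M(y) = 6*(-1/3) = -2)
a = 3 (a = 4 - 1*1 = 4 - 1 = 3)
s(E) = -4/E - E/3 (s(E) = -4/E + E*(-1/3) = -4/E - E/3)
(M(-2) + s(a))**2 = (-2 + (-4/3 - 1/3*3))**2 = (-2 + (-4*1/3 - 1))**2 = (-2 + (-4/3 - 1))**2 = (-2 - 7/3)**2 = (-13/3)**2 = 169/9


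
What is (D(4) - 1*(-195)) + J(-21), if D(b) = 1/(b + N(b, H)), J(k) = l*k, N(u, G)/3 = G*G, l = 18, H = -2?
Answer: -2927/16 ≈ -182.94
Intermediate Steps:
N(u, G) = 3*G² (N(u, G) = 3*(G*G) = 3*G²)
J(k) = 18*k
D(b) = 1/(12 + b) (D(b) = 1/(b + 3*(-2)²) = 1/(b + 3*4) = 1/(b + 12) = 1/(12 + b))
(D(4) - 1*(-195)) + J(-21) = (1/(12 + 4) - 1*(-195)) + 18*(-21) = (1/16 + 195) - 378 = 3121/16 - 378 = -2927/16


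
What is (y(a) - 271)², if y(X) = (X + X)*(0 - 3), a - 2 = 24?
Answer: 182329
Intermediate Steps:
a = 26 (a = 2 + 24 = 26)
y(X) = -6*X (y(X) = (2*X)*(-3) = -6*X)
(y(a) - 271)² = (-6*26 - 271)² = (-156 - 271)² = (-427)² = 182329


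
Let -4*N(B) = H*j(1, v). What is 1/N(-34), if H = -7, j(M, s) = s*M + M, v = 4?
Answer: 4/35 ≈ 0.11429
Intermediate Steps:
j(M, s) = M + M*s (j(M, s) = M*s + M = M + M*s)
N(B) = 35/4 (N(B) = -(-7)*1*(1 + 4)/4 = -(-7)*1*5/4 = -(-7)*5/4 = -¼*(-35) = 35/4)
1/N(-34) = 1/(35/4) = 4/35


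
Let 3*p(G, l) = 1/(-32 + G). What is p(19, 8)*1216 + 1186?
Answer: 45038/39 ≈ 1154.8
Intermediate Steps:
p(G, l) = 1/(3*(-32 + G))
p(19, 8)*1216 + 1186 = (1/(3*(-32 + 19)))*1216 + 1186 = ((⅓)/(-13))*1216 + 1186 = ((⅓)*(-1/13))*1216 + 1186 = -1/39*1216 + 1186 = -1216/39 + 1186 = 45038/39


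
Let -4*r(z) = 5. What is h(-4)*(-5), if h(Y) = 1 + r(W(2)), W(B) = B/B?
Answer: 5/4 ≈ 1.2500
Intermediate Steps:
W(B) = 1
r(z) = -5/4 (r(z) = -¼*5 = -5/4)
h(Y) = -¼ (h(Y) = 1 - 5/4 = -¼)
h(-4)*(-5) = -¼*(-5) = 5/4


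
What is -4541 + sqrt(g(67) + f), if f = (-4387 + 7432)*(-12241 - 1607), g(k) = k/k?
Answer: -4541 + I*sqrt(42167159) ≈ -4541.0 + 6493.6*I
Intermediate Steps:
g(k) = 1
f = -42167160 (f = 3045*(-13848) = -42167160)
-4541 + sqrt(g(67) + f) = -4541 + sqrt(1 - 42167160) = -4541 + sqrt(-42167159) = -4541 + I*sqrt(42167159)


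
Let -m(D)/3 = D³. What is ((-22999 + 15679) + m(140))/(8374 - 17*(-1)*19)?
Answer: -2746440/2899 ≈ -947.38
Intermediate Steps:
m(D) = -3*D³
((-22999 + 15679) + m(140))/(8374 - 17*(-1)*19) = ((-22999 + 15679) - 3*140³)/(8374 - 17*(-1)*19) = (-7320 - 3*2744000)/(8374 + 17*19) = (-7320 - 8232000)/(8374 + 323) = -8239320/8697 = -8239320*1/8697 = -2746440/2899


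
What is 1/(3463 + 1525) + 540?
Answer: 2693521/4988 ≈ 540.00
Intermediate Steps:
1/(3463 + 1525) + 540 = 1/4988 + 540 = 2693521/4988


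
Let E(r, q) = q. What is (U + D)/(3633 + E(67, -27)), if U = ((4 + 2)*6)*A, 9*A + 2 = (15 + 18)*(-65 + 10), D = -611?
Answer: -7879/3606 ≈ -2.1850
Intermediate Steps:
A = -1817/9 (A = -2/9 + ((15 + 18)*(-65 + 10))/9 = -2/9 + (33*(-55))/9 = -2/9 + (⅑)*(-1815) = -2/9 - 605/3 = -1817/9 ≈ -201.89)
U = -7268 (U = ((4 + 2)*6)*(-1817/9) = (6*6)*(-1817/9) = 36*(-1817/9) = -7268)
(U + D)/(3633 + E(67, -27)) = (-7268 - 611)/(3633 - 27) = -7879/3606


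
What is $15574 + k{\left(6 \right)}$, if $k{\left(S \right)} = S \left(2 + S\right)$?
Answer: $15622$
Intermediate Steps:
$15574 + k{\left(6 \right)} = 15574 + 6 \left(2 + 6\right) = 15574 + 6 \cdot 8 = 15574 + 48 = 15622$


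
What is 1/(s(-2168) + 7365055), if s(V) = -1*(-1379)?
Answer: 1/7366434 ≈ 1.3575e-7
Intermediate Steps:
s(V) = 1379
1/(s(-2168) + 7365055) = 1/(1379 + 7365055) = 1/7366434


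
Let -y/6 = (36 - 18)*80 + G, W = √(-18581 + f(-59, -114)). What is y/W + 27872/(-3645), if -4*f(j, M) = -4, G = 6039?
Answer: -27872/3645 + 22437*I*√4645/4645 ≈ -7.6466 + 329.21*I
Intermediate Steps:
f(j, M) = 1 (f(j, M) = -¼*(-4) = 1)
W = 2*I*√4645 (W = √(-18581 + 1) = √(-18580) = 2*I*√4645 ≈ 136.31*I)
y = -44874 (y = -6*((36 - 18)*80 + 6039) = -6*(18*80 + 6039) = -6*(1440 + 6039) = -6*7479 = -44874)
y/W + 27872/(-3645) = -44874*(-I*√4645/9290) + 27872/(-3645) = -(-22437)*I*√4645/4645 + 27872*(-1/3645) = 22437*I*√4645/4645 - 27872/3645 = -27872/3645 + 22437*I*√4645/4645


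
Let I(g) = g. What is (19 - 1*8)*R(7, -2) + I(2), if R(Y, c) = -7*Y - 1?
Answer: -548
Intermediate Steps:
R(Y, c) = -1 - 7*Y
(19 - 1*8)*R(7, -2) + I(2) = (19 - 1*8)*(-1 - 7*7) + 2 = (19 - 8)*(-1 - 49) + 2 = 11*(-50) + 2 = -550 + 2 = -548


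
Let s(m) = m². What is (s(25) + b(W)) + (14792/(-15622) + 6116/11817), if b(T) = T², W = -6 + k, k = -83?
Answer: 788778282046/92302587 ≈ 8545.6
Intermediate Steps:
W = -89 (W = -6 - 83 = -89)
(s(25) + b(W)) + (14792/(-15622) + 6116/11817) = (25² + (-89)²) + (14792/(-15622) + 6116/11817) = (625 + 7921) + (14792*(-1/15622) + 6116*(1/11817)) = 8546 + (-7396/7811 + 6116/11817) = 8546 - 39626456/92302587 = 788778282046/92302587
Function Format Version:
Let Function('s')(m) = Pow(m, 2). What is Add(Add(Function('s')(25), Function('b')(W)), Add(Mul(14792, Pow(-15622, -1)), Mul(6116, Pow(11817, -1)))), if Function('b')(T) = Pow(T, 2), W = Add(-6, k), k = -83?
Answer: Rational(788778282046, 92302587) ≈ 8545.6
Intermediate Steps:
W = -89 (W = Add(-6, -83) = -89)
Add(Add(Function('s')(25), Function('b')(W)), Add(Mul(14792, Pow(-15622, -1)), Mul(6116, Pow(11817, -1)))) = Add(Add(Pow(25, 2), Pow(-89, 2)), Add(Mul(14792, Pow(-15622, -1)), Mul(6116, Pow(11817, -1)))) = Add(Add(625, 7921), Add(Mul(14792, Rational(-1, 15622)), Mul(6116, Rational(1, 11817)))) = Add(8546, Add(Rational(-7396, 7811), Rational(6116, 11817))) = Add(8546, Rational(-39626456, 92302587)) = Rational(788778282046, 92302587)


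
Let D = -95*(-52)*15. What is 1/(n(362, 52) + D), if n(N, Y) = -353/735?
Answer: 735/54463147 ≈ 1.3495e-5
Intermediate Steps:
n(N, Y) = -353/735 (n(N, Y) = -353*1/735 = -353/735)
D = 74100 (D = 4940*15 = 74100)
1/(n(362, 52) + D) = 1/(-353/735 + 74100) = 1/(54463147/735) = 735/54463147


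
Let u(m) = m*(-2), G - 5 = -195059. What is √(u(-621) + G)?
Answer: 2*I*√48453 ≈ 440.24*I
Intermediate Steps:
G = -195054 (G = 5 - 195059 = -195054)
u(m) = -2*m
√(u(-621) + G) = √(-2*(-621) - 195054) = √(1242 - 195054) = √(-193812) = 2*I*√48453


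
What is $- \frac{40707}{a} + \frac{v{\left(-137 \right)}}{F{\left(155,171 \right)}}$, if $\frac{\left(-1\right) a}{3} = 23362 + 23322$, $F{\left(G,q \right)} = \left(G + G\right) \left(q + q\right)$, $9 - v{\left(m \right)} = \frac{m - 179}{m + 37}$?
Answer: $\frac{8992862591}{30933985500} \approx 0.29071$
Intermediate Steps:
$v{\left(m \right)} = 9 - \frac{-179 + m}{37 + m}$ ($v{\left(m \right)} = 9 - \frac{m - 179}{m + 37} = 9 - \frac{-179 + m}{37 + m}$)
$F{\left(G,q \right)} = 4 G q$ ($F{\left(G,q \right)} = 2 G 2 q = 4 G q$)
$a = -140052$ ($a = - 3 \left(23362 + 23322\right) = \left(-3\right) 46684 = -140052$)
$- \frac{40707}{a} + \frac{v{\left(-137 \right)}}{F{\left(155,171 \right)}} = - \frac{40707}{-140052} + \frac{8 \frac{1}{37 - 137} \left(64 - 137\right)}{4 \cdot 155 \cdot 171} = \left(-40707\right) \left(- \frac{1}{140052}\right) + \frac{8 \frac{1}{-100} \left(-73\right)}{106020} = \frac{13569}{46684} + 8 \left(- \frac{1}{100}\right) \left(-73\right) \frac{1}{106020} = \frac{13569}{46684} + \frac{146}{25} \cdot \frac{1}{106020} = \frac{13569}{46684} + \frac{73}{1325250} = \frac{8992862591}{30933985500}$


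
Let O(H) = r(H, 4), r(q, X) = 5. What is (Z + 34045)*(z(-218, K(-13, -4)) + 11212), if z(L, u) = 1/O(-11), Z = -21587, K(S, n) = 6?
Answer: 698407938/5 ≈ 1.3968e+8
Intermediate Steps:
O(H) = 5
z(L, u) = 1/5
(Z + 34045)*(z(-218, K(-13, -4)) + 11212) = (-21587 + 34045)*(1/5 + 11212) = 12458*(56061/5) = 698407938/5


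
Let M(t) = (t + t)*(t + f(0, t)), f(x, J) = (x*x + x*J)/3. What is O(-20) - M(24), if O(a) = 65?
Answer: -1087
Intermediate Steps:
f(x, J) = x²/3 + J*x/3 (f(x, J) = (x² + J*x)*(⅓) = x²/3 + J*x/3)
M(t) = 2*t² (M(t) = (t + t)*(t + (⅓)*0*(t + 0)) = (2*t)*(t + (⅓)*0*t) = (2*t)*(t + 0) = (2*t)*t = 2*t²)
O(-20) - M(24) = 65 - 2*24² = 65 - 2*576 = 65 - 1*1152 = 65 - 1152 = -1087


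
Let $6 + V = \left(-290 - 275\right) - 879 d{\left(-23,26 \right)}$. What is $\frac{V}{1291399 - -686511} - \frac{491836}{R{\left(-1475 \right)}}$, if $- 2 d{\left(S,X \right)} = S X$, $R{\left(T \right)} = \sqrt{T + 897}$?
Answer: $- \frac{131696}{988955} + \frac{245918 i \sqrt{2}}{17} \approx -0.13317 + 20458.0 i$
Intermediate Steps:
$R{\left(T \right)} = \sqrt{897 + T}$
$d{\left(S,X \right)} = - \frac{S X}{2}$
$V = -263392$ ($V = -6 - \left(565 + 879 \left(\left(- \frac{1}{2}\right) \left(-23\right) 26\right)\right) = -6 - 263386 = -263392$)
$\frac{V}{1291399 - -686511} - \frac{491836}{R{\left(-1475 \right)}} = - \frac{263392}{1291399 - -686511} - \frac{491836}{\sqrt{897 - 1475}} = - \frac{263392}{1291399 + 686511} - \frac{491836}{\sqrt{-578}} = - \frac{263392}{1977910} - \frac{491836}{17 i \sqrt{2}} = \left(-263392\right) \frac{1}{1977910} - 491836 \left(- \frac{i \sqrt{2}}{34}\right) = - \frac{131696}{988955} + \frac{245918 i \sqrt{2}}{17}$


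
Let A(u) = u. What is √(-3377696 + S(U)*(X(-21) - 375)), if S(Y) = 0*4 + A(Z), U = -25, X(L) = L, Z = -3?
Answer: 2*I*√844127 ≈ 1837.5*I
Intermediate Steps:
S(Y) = -3 (S(Y) = 0*4 - 3 = 0 - 3 = -3)
√(-3377696 + S(U)*(X(-21) - 375)) = √(-3377696 - 3*(-21 - 375)) = √(-3377696 - 3*(-396)) = √(-3377696 + 1188) = √(-3376508) = 2*I*√844127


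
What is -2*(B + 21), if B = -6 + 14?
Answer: -58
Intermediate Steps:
B = 8
-2*(B + 21) = -2*(8 + 21) = -2*29 = -58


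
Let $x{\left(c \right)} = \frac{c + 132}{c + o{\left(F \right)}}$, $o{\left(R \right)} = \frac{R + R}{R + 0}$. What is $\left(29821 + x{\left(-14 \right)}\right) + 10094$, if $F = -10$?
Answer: $\frac{239431}{6} \approx 39905.0$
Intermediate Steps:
$o{\left(R \right)} = 2$ ($o{\left(R \right)} = \frac{2 R}{R} = 2$)
$x{\left(c \right)} = \frac{132 + c}{2 + c}$ ($x{\left(c \right)} = \frac{c + 132}{c + 2} = \frac{132 + c}{2 + c}$)
$\left(29821 + x{\left(-14 \right)}\right) + 10094 = \left(29821 + \frac{132 - 14}{2 - 14}\right) + 10094 = \left(29821 + \frac{1}{-12} \cdot 118\right) + 10094 = \left(29821 - \frac{59}{6}\right) + 10094 = \frac{178867}{6} + 10094 = \frac{239431}{6}$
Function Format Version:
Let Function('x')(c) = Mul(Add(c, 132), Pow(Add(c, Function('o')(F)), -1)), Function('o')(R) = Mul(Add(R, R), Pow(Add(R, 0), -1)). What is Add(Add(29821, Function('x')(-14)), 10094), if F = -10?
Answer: Rational(239431, 6) ≈ 39905.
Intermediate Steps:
Function('o')(R) = 2 (Function('o')(R) = Mul(Mul(2, R), Pow(R, -1)) = 2)
Function('x')(c) = Mul(Pow(Add(2, c), -1), Add(132, c)) (Function('x')(c) = Mul(Add(c, 132), Pow(Add(c, 2), -1)) = Mul(Add(132, c), Pow(Add(2, c), -1)) = Mul(Pow(Add(2, c), -1), Add(132, c)))
Add(Add(29821, Function('x')(-14)), 10094) = Add(Add(29821, Mul(Pow(Add(2, -14), -1), Add(132, -14))), 10094) = Add(Add(29821, Mul(Pow(-12, -1), 118)), 10094) = Add(Add(29821, Mul(Rational(-1, 12), 118)), 10094) = Add(Add(29821, Rational(-59, 6)), 10094) = Add(Rational(178867, 6), 10094) = Rational(239431, 6)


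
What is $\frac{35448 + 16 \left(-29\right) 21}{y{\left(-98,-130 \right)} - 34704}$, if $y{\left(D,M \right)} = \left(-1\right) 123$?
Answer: $- \frac{8568}{11609} \approx -0.73805$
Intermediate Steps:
$y{\left(D,M \right)} = -123$
$\frac{35448 + 16 \left(-29\right) 21}{y{\left(-98,-130 \right)} - 34704} = \frac{35448 + 16 \left(-29\right) 21}{-123 - 34704} = \frac{35448 - 9744}{-34827} = \left(35448 - 9744\right) \left(- \frac{1}{34827}\right) = 25704 \left(- \frac{1}{34827}\right) = - \frac{8568}{11609}$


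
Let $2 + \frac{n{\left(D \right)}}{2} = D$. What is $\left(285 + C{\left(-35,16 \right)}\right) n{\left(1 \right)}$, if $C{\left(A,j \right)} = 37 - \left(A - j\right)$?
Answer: $-746$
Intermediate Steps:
$n{\left(D \right)} = -4 + 2 D$
$C{\left(A,j \right)} = 37 + j - A$ ($C{\left(A,j \right)} = 37 - \left(A - j\right) = 37 + j - A$)
$\left(285 + C{\left(-35,16 \right)}\right) n{\left(1 \right)} = \left(285 + \left(37 + 16 - -35\right)\right) \left(-4 + 2 \cdot 1\right) = \left(285 + \left(37 + 16 + 35\right)\right) \left(-4 + 2\right) = \left(285 + 88\right) \left(-2\right) = 373 \left(-2\right) = -746$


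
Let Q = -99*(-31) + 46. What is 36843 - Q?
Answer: 33728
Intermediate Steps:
Q = 3115 (Q = 3069 + 46 = 3115)
36843 - Q = 36843 - 1*3115 = 36843 - 3115 = 33728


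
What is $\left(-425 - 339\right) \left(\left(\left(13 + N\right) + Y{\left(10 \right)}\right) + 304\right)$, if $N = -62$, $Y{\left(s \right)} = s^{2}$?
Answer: $-271220$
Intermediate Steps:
$\left(-425 - 339\right) \left(\left(\left(13 + N\right) + Y{\left(10 \right)}\right) + 304\right) = \left(-425 - 339\right) \left(\left(\left(13 - 62\right) + 10^{2}\right) + 304\right) = - 764 \left(\left(-49 + 100\right) + 304\right) = - 764 \left(51 + 304\right) = \left(-764\right) 355 = -271220$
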